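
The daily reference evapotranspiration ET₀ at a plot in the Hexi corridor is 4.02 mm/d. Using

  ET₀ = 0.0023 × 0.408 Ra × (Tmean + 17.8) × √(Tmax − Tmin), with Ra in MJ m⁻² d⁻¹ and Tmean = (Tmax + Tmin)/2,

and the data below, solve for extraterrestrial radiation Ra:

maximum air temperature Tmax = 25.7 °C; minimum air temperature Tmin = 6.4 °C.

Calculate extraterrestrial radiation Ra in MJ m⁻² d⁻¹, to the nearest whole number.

29 MJ m⁻² d⁻¹

Tmean = (25.7+6.4)/2 = 16.05 °C; ΔT = 19.3
Ra = ET₀ / [0.0023 × 0.408 × (Tmean+17.8) × √ΔT]
   = 4.02 / (0.0023 × 0.408 × 33.85 × 4.3932) = 28.807 MJ m⁻² d⁻¹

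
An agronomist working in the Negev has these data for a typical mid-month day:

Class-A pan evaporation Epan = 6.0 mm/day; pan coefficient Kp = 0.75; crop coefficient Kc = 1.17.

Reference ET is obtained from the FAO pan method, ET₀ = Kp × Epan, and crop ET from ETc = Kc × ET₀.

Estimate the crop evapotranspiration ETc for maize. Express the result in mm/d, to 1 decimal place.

ET₀ = 0.75 × 6.0 = 4.5000 mm/d
ETc = Kc × ET₀ = 1.17 × 4.5000 = 5.2650 mm/d

5.3 mm/d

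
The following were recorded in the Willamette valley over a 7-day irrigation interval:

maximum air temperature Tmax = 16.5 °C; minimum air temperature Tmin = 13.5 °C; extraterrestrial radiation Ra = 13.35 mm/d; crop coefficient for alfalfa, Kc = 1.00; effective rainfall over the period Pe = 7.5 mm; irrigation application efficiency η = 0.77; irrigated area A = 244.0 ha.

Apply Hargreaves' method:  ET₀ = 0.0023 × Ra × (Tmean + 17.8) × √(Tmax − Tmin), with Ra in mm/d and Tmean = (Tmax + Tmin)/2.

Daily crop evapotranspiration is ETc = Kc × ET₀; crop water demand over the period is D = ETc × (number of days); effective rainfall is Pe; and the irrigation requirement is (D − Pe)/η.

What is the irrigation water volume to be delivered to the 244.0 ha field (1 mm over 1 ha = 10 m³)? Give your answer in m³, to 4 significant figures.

14930 m³

Tmean = (16.5 + 13.5)/2 = 15.00 °C
ET₀ = 0.0023 × 13.35 × (15.00 + 17.8) × √3.0 = 0.0023 × 13.35 × 32.80 × 1.7321 = 1.7444 mm/d
ETc = Kc × ET₀ = 1.00 × 1.7444 = 1.7444 mm/d
Crop demand D = ETc × 7 d = 1.7444 × 7 = 12.211 mm
D − Pe = 12.211 − 7.5 = 4.711 mm
Gross irrigation = 4.711 / 0.77 = 6.118 mm
Volume = 6.118 mm × 244.0 ha × 10 = 14927.9 m³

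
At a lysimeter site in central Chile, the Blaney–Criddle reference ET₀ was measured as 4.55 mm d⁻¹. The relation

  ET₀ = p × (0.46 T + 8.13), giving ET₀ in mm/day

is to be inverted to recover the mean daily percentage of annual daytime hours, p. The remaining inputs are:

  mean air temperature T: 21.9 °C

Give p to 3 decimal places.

p = ET₀ / (0.46 T + 8.13) = 4.55 / (0.46 × 21.9 + 8.13) = 4.55 / 18.204 = 0.2499

0.250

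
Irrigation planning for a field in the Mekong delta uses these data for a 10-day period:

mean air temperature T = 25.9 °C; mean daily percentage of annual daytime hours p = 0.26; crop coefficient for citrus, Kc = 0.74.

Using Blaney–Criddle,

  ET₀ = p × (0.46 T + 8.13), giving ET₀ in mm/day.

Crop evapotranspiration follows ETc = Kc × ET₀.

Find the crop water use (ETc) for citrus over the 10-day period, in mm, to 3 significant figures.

38.6 mm

ET₀ = 0.26 × (0.46 × 25.9 + 8.13) = 0.26 × 20.044 = 5.2114 mm/d
ETc = Kc × ET₀ = 0.74 × 5.2114 = 3.8564 mm/d
Over 10 days: 3.8564 × 10 = 38.564 mm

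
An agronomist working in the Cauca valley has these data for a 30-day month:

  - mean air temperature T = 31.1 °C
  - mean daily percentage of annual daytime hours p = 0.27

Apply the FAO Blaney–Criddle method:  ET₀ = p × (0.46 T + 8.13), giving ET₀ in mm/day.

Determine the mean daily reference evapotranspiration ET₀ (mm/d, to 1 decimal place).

6.1 mm/d

ET₀ = 0.27 × (0.46 × 31.1 + 8.13) = 0.27 × 22.436 = 6.0577 mm/d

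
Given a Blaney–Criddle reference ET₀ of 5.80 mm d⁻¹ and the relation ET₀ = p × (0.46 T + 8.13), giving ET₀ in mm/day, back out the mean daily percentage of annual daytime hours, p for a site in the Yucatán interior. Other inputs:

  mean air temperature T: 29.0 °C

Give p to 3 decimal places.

0.270

p = ET₀ / (0.46 T + 8.13) = 5.80 / (0.46 × 29.0 + 8.13) = 5.80 / 21.470 = 0.2701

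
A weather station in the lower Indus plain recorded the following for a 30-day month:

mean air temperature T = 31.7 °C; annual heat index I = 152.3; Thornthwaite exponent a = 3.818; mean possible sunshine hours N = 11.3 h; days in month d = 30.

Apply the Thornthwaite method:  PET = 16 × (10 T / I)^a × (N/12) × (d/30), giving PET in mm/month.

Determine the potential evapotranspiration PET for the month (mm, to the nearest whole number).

10T/I = 10 × 31.7 / 152.3 = 2.0814
(10T/I)^a = 2.0814^3.818 = 16.4241
Uncorrected PET = 16 × 16.4241 = 262.786 mm
Correction = (N/12)(d/30) = (11.3/12)(30/30) = 0.9417
PET = 262.786 × 0.9417 = 247.466 mm/month

247 mm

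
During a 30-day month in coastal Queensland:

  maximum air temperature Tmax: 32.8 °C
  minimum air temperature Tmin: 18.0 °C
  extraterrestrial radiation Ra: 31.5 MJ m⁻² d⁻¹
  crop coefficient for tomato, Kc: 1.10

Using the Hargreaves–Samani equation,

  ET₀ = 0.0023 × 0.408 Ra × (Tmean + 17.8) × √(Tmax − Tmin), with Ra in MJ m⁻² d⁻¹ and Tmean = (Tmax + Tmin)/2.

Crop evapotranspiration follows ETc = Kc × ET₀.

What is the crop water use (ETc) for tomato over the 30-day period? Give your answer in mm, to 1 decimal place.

Tmean = (32.8 + 18.0)/2 = 25.40 °C
0.408 Ra = 0.408 × 31.5 = 12.8520 mm/d equivalent
ET₀ = 0.0023 × 12.8520 × (25.40 + 17.8) × √14.8 = 0.0023 × 12.8520 × 43.20 × 3.8471 = 4.9126 mm/d
ETc = Kc × ET₀ = 1.10 × 4.9126 = 5.4039 mm/d
Over 30 days: 5.4039 × 30 = 162.117 mm

162.1 mm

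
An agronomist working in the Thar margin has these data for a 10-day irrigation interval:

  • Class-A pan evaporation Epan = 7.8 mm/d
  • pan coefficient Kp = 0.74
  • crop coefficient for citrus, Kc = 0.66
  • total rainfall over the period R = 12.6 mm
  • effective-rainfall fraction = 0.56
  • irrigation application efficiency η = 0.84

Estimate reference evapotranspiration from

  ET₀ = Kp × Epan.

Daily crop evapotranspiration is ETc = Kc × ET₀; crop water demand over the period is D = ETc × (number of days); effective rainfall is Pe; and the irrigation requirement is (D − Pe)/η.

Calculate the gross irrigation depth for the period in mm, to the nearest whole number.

ET₀ = 0.74 × 7.8 = 5.7720 mm/d
ETc = Kc × ET₀ = 0.66 × 5.7720 = 3.8095 mm/d
Crop demand D = ETc × 10 d = 3.8095 × 10 = 38.095 mm
Pe = 0.56 × 12.6 = 7.056 mm
D − Pe = 38.095 − 7.056 = 31.039 mm
Gross irrigation = 31.039 / 0.84 = 36.951 mm

37 mm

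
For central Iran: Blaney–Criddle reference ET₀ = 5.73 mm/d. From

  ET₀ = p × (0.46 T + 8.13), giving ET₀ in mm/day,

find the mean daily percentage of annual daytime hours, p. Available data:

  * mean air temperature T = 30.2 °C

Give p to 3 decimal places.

0.260

p = ET₀ / (0.46 T + 8.13) = 5.73 / (0.46 × 30.2 + 8.13) = 5.73 / 22.022 = 0.2602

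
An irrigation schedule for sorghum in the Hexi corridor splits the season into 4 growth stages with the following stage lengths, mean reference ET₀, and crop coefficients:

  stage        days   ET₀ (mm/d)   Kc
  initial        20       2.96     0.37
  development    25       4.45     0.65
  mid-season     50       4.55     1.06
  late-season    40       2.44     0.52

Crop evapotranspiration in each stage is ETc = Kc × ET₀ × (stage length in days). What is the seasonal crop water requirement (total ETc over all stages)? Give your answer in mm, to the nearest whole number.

initial: 0.37 × 2.96 × 20 = 21.90 mm
development: 0.65 × 4.45 × 25 = 72.31 mm
mid-season: 1.06 × 4.55 × 50 = 241.15 mm
late-season: 0.52 × 2.44 × 40 = 50.75 mm
Seasonal total = 386.11 mm

386 mm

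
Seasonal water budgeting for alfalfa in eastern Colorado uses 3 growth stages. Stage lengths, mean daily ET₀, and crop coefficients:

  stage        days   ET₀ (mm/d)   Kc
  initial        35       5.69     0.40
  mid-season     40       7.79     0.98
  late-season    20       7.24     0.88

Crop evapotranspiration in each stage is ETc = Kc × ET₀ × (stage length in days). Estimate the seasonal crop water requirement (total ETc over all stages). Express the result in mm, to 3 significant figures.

initial: 0.40 × 5.69 × 35 = 79.66 mm
mid-season: 0.98 × 7.79 × 40 = 305.37 mm
late-season: 0.88 × 7.24 × 20 = 127.42 mm
Seasonal total = 512.45 mm

512 mm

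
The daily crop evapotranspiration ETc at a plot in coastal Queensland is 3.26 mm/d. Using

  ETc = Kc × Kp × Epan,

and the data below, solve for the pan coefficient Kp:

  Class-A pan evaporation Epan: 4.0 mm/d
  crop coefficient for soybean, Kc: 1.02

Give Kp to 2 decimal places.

0.80

ETc = Kc × Kp × Epan  ⇒  Kp = ETc / (Kc × Epan)
Kp = 3.26 / (1.02 × 4.0) = 3.26 / 4.080 = 0.7990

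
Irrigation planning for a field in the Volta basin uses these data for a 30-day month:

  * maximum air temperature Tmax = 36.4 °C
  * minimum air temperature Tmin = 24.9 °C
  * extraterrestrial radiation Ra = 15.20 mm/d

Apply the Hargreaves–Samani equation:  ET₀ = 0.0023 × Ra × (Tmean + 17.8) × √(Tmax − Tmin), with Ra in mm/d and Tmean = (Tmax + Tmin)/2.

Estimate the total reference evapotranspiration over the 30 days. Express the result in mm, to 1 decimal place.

Tmean = (36.4 + 24.9)/2 = 30.65 °C
ET₀ = 0.0023 × 15.20 × (30.65 + 17.8) × √11.5 = 0.0023 × 15.20 × 48.45 × 3.3912 = 5.7441 mm/d
Over 30 days: 5.7441 × 30 = 172.323 mm

172.3 mm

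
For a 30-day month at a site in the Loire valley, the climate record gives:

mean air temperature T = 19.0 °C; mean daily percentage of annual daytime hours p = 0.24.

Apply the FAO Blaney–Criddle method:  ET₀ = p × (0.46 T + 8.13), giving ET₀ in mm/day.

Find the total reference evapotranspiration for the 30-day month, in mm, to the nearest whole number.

ET₀ = 0.24 × (0.46 × 19.0 + 8.13) = 0.24 × 16.870 = 4.0488 mm/d
Monthly total = 4.0488 × 30 = 121.464 mm

121 mm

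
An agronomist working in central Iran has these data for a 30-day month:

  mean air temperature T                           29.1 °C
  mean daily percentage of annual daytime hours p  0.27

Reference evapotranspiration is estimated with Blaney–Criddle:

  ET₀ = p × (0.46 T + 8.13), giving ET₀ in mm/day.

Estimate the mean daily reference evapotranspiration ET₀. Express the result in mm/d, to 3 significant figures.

5.81 mm/d

ET₀ = 0.27 × (0.46 × 29.1 + 8.13) = 0.27 × 21.516 = 5.8093 mm/d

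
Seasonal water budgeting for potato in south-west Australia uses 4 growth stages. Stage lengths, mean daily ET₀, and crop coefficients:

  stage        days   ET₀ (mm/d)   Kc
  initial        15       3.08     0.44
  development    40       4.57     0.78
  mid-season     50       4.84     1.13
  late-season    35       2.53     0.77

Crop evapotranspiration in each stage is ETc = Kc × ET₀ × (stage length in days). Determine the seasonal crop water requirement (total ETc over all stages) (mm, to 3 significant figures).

initial: 0.44 × 3.08 × 15 = 20.33 mm
development: 0.78 × 4.57 × 40 = 142.58 mm
mid-season: 1.13 × 4.84 × 50 = 273.46 mm
late-season: 0.77 × 2.53 × 35 = 68.18 mm
Seasonal total = 504.55 mm

505 mm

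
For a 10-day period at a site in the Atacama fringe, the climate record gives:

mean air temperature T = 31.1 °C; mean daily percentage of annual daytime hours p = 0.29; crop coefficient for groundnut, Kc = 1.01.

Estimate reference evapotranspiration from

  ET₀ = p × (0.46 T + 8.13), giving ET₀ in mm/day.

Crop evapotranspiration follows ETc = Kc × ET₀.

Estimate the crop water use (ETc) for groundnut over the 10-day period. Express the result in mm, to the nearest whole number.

66 mm

ET₀ = 0.29 × (0.46 × 31.1 + 8.13) = 0.29 × 22.436 = 6.5064 mm/d
ETc = Kc × ET₀ = 1.01 × 6.5064 = 6.5715 mm/d
Over 10 days: 6.5715 × 10 = 65.715 mm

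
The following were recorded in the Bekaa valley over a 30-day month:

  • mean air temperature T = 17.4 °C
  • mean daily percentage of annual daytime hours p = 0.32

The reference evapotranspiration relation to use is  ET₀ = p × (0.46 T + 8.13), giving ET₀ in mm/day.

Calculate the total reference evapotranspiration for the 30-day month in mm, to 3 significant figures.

155 mm

ET₀ = 0.32 × (0.46 × 17.4 + 8.13) = 0.32 × 16.134 = 5.1629 mm/d
Monthly total = 5.1629 × 30 = 154.887 mm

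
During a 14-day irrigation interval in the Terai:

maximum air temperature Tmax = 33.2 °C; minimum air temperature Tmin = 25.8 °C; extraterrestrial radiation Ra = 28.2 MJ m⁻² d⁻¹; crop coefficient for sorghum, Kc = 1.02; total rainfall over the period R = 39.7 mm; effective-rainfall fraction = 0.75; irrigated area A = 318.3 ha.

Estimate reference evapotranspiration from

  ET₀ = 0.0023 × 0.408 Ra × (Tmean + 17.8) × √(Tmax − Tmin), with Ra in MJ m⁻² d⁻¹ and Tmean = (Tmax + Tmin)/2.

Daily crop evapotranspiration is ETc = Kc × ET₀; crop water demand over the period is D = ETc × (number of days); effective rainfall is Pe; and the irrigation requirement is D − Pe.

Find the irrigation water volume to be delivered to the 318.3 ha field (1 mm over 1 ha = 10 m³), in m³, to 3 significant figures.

60000 m³

Tmean = (33.2 + 25.8)/2 = 29.50 °C
0.408 Ra = 0.408 × 28.2 = 11.5056 mm/d equivalent
ET₀ = 0.0023 × 11.5056 × (29.50 + 17.8) × √7.4 = 0.0023 × 11.5056 × 47.30 × 2.7203 = 3.4050 mm/d
ETc = Kc × ET₀ = 1.02 × 3.4050 = 3.4731 mm/d
Crop demand D = ETc × 14 d = 3.4731 × 14 = 48.623 mm
Pe = 0.75 × 39.7 = 29.775 mm
D − Pe = 48.623 − 29.775 = 18.848 mm
Volume = 18.848 mm × 318.3 ha × 10 = 59993.2 m³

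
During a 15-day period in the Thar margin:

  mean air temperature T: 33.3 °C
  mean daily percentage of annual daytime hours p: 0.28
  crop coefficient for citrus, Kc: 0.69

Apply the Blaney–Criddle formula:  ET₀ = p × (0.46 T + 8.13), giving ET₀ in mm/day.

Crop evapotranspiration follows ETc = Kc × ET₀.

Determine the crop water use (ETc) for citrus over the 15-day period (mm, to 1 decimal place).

68.0 mm

ET₀ = 0.28 × (0.46 × 33.3 + 8.13) = 0.28 × 23.448 = 6.5654 mm/d
ETc = Kc × ET₀ = 0.69 × 6.5654 = 4.5301 mm/d
Over 15 days: 4.5301 × 15 = 67.952 mm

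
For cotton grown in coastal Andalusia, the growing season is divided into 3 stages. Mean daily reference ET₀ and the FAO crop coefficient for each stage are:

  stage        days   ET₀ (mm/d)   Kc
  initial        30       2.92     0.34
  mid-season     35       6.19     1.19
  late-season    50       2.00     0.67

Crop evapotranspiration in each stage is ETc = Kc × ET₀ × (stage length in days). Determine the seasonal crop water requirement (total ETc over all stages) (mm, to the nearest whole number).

initial: 0.34 × 2.92 × 30 = 29.78 mm
mid-season: 1.19 × 6.19 × 35 = 257.81 mm
late-season: 0.67 × 2.00 × 50 = 67.00 mm
Seasonal total = 354.59 mm

355 mm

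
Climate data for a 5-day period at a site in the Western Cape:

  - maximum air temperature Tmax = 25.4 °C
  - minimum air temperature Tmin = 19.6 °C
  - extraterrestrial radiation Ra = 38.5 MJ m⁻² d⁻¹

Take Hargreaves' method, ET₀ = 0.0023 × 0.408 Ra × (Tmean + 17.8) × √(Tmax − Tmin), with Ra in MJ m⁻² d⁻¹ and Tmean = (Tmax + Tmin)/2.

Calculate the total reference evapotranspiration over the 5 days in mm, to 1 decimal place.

17.5 mm

Tmean = (25.4 + 19.6)/2 = 22.50 °C
0.408 Ra = 0.408 × 38.5 = 15.7080 mm/d equivalent
ET₀ = 0.0023 × 15.7080 × (22.50 + 17.8) × √5.8 = 0.0023 × 15.7080 × 40.30 × 2.4083 = 3.5064 mm/d
Over 5 days: 3.5064 × 5 = 17.532 mm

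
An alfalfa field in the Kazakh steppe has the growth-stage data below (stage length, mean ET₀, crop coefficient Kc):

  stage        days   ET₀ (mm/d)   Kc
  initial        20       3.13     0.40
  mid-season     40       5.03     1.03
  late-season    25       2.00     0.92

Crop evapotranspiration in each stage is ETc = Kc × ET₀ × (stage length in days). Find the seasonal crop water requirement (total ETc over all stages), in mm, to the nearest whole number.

278 mm

initial: 0.40 × 3.13 × 20 = 25.04 mm
mid-season: 1.03 × 5.03 × 40 = 207.24 mm
late-season: 0.92 × 2.00 × 25 = 46.00 mm
Seasonal total = 278.28 mm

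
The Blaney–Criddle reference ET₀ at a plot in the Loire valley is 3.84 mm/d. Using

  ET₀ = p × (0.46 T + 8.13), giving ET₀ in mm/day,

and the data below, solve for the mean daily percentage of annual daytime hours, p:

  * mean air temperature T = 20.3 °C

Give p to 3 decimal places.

p = ET₀ / (0.46 T + 8.13) = 3.84 / (0.46 × 20.3 + 8.13) = 3.84 / 17.468 = 0.2198

0.220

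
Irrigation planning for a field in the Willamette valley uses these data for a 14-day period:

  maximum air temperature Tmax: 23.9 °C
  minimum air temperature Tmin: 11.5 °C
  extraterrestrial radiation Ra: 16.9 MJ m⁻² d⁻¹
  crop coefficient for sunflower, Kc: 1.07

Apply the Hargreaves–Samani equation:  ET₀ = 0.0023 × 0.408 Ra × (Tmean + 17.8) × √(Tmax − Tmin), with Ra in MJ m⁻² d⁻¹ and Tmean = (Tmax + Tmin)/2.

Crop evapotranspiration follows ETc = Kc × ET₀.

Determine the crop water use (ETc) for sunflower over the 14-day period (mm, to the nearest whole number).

30 mm

Tmean = (23.9 + 11.5)/2 = 17.70 °C
0.408 Ra = 0.408 × 16.9 = 6.8952 mm/d equivalent
ET₀ = 0.0023 × 6.8952 × (17.70 + 17.8) × √12.4 = 0.0023 × 6.8952 × 35.50 × 3.5214 = 1.9825 mm/d
ETc = Kc × ET₀ = 1.07 × 1.9825 = 2.1213 mm/d
Over 14 days: 2.1213 × 14 = 29.698 mm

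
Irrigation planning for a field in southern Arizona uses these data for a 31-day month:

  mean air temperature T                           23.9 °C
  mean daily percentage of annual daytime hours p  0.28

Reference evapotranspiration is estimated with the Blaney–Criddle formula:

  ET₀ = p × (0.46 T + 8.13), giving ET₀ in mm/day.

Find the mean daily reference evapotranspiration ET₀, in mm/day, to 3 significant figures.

5.35 mm/day

ET₀ = 0.28 × (0.46 × 23.9 + 8.13) = 0.28 × 19.124 = 5.3547 mm/d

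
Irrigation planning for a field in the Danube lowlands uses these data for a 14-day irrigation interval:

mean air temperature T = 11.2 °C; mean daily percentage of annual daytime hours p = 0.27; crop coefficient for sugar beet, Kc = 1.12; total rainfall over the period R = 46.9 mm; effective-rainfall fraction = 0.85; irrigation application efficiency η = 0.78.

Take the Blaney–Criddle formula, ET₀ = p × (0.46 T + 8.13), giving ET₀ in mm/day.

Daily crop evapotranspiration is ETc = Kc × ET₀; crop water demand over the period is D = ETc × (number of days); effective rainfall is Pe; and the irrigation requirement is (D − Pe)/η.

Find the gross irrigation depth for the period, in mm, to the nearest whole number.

21 mm

ET₀ = 0.27 × (0.46 × 11.2 + 8.13) = 0.27 × 13.282 = 3.5861 mm/d
ETc = Kc × ET₀ = 1.12 × 3.5861 = 4.0164 mm/d
Crop demand D = ETc × 14 d = 4.0164 × 14 = 56.230 mm
Pe = 0.85 × 46.9 = 39.865 mm
D − Pe = 56.230 − 39.865 = 16.365 mm
Gross irrigation = 16.365 / 0.78 = 20.981 mm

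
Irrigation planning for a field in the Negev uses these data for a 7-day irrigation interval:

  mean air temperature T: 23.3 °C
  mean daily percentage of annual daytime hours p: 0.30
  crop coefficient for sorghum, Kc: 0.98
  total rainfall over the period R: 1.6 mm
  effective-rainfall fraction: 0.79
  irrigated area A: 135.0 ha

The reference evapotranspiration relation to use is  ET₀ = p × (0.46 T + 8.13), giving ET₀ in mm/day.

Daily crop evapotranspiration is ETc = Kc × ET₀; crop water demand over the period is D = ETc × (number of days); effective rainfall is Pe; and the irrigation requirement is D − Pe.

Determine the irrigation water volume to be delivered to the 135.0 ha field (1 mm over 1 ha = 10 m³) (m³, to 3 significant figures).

ET₀ = 0.30 × (0.46 × 23.3 + 8.13) = 0.30 × 18.848 = 5.6544 mm/d
ETc = Kc × ET₀ = 0.98 × 5.6544 = 5.5413 mm/d
Crop demand D = ETc × 7 d = 5.5413 × 7 = 38.789 mm
Pe = 0.79 × 1.6 = 1.264 mm
D − Pe = 38.789 − 1.264 = 37.525 mm
Volume = 37.525 mm × 135.0 ha × 10 = 50658.8 m³

50700 m³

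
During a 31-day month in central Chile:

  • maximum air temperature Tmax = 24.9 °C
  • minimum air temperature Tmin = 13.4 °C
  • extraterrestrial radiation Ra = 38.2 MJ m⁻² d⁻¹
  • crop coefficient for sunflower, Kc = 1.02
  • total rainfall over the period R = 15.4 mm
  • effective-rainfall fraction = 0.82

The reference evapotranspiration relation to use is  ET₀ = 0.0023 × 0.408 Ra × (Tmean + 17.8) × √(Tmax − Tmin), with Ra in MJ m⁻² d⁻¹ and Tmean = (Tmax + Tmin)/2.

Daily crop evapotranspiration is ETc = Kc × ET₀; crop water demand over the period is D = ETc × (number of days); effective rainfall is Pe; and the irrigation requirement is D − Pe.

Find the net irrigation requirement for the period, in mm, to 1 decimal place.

Tmean = (24.9 + 13.4)/2 = 19.15 °C
0.408 Ra = 0.408 × 38.2 = 15.5856 mm/d equivalent
ET₀ = 0.0023 × 15.5856 × (19.15 + 17.8) × √11.5 = 0.0023 × 15.5856 × 36.95 × 3.3912 = 4.4918 mm/d
ETc = Kc × ET₀ = 1.02 × 4.4918 = 4.5816 mm/d
Crop demand D = ETc × 31 d = 4.5816 × 31 = 142.030 mm
Pe = 0.82 × 15.4 = 12.628 mm
D − Pe = 142.030 − 12.628 = 129.402 mm

129.4 mm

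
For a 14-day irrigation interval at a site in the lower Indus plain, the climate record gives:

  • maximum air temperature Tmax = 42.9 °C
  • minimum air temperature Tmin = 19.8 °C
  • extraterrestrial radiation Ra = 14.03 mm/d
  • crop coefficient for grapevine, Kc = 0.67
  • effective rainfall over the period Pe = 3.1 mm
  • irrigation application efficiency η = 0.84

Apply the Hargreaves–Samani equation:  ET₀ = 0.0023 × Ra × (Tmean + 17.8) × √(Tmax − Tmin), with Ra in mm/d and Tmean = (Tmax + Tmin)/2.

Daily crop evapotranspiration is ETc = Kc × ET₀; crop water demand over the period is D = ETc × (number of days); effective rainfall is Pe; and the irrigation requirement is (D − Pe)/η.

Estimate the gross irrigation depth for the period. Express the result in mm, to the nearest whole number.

Tmean = (42.9 + 19.8)/2 = 31.35 °C
ET₀ = 0.0023 × 14.03 × (31.35 + 17.8) × √23.1 = 0.0023 × 14.03 × 49.15 × 4.8062 = 7.6227 mm/d
ETc = Kc × ET₀ = 0.67 × 7.6227 = 5.1072 mm/d
Crop demand D = ETc × 14 d = 5.1072 × 14 = 71.501 mm
D − Pe = 71.501 − 3.1 = 68.401 mm
Gross irrigation = 68.401 / 0.84 = 81.430 mm

81 mm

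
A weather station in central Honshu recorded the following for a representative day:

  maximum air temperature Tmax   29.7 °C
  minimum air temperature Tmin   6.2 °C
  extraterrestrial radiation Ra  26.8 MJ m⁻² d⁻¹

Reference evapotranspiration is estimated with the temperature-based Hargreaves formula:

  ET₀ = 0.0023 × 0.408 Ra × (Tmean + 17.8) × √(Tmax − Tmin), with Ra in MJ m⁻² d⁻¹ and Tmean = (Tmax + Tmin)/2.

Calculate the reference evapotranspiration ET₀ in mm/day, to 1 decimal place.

Tmean = (29.7 + 6.2)/2 = 17.95 °C
0.408 Ra = 0.408 × 26.8 = 10.9344 mm/d equivalent
ET₀ = 0.0023 × 10.9344 × (17.95 + 17.8) × √23.5 = 0.0023 × 10.9344 × 35.75 × 4.8477 = 4.3585 mm/d

4.4 mm/day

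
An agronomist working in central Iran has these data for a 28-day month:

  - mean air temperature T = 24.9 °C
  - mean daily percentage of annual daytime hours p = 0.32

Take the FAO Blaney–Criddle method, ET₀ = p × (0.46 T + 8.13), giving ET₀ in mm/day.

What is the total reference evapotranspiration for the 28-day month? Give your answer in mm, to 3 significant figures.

ET₀ = 0.32 × (0.46 × 24.9 + 8.13) = 0.32 × 19.584 = 6.2669 mm/d
Monthly total = 6.2669 × 28 = 175.473 mm

175 mm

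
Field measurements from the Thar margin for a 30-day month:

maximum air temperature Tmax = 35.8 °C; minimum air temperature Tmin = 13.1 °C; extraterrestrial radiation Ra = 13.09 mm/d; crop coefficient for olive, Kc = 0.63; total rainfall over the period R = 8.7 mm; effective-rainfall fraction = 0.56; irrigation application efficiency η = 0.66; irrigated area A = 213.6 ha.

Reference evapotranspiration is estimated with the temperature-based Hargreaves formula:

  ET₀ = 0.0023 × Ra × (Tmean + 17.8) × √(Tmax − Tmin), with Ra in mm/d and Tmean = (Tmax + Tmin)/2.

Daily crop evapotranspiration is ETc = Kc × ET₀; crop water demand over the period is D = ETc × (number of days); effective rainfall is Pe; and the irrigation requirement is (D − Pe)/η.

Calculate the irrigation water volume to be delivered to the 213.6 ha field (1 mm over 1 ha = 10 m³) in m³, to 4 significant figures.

354900 m³

Tmean = (35.8 + 13.1)/2 = 24.45 °C
ET₀ = 0.0023 × 13.09 × (24.45 + 17.8) × √22.7 = 0.0023 × 13.09 × 42.25 × 4.7645 = 6.0605 mm/d
ETc = Kc × ET₀ = 0.63 × 6.0605 = 3.8181 mm/d
Crop demand D = ETc × 30 d = 3.8181 × 30 = 114.543 mm
Pe = 0.56 × 8.7 = 4.872 mm
D − Pe = 114.543 − 4.872 = 109.671 mm
Gross irrigation = 109.671 / 0.66 = 166.168 mm
Volume = 166.168 mm × 213.6 ha × 10 = 354934.8 m³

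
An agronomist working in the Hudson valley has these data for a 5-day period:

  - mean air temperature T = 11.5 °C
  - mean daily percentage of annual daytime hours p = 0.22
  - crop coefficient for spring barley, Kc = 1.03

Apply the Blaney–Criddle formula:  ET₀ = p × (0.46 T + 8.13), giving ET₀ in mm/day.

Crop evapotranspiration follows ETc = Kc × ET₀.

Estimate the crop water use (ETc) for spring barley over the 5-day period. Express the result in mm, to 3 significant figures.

15.2 mm

ET₀ = 0.22 × (0.46 × 11.5 + 8.13) = 0.22 × 13.420 = 2.9524 mm/d
ETc = Kc × ET₀ = 1.03 × 2.9524 = 3.0410 mm/d
Over 5 days: 3.0410 × 5 = 15.205 mm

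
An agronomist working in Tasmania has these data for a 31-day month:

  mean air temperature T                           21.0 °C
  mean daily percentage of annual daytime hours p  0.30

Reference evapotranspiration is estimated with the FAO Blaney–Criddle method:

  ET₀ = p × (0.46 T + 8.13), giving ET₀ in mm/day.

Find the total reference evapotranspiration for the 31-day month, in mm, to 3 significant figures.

165 mm

ET₀ = 0.30 × (0.46 × 21.0 + 8.13) = 0.30 × 17.790 = 5.3370 mm/d
Monthly total = 5.3370 × 31 = 165.447 mm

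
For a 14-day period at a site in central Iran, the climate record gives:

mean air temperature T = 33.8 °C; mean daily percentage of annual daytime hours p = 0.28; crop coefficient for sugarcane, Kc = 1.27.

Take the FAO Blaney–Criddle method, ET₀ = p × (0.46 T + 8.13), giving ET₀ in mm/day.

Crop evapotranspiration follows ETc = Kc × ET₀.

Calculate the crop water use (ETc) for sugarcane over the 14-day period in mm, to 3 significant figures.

118 mm

ET₀ = 0.28 × (0.46 × 33.8 + 8.13) = 0.28 × 23.678 = 6.6298 mm/d
ETc = Kc × ET₀ = 1.27 × 6.6298 = 8.4198 mm/d
Over 14 days: 8.4198 × 14 = 117.877 mm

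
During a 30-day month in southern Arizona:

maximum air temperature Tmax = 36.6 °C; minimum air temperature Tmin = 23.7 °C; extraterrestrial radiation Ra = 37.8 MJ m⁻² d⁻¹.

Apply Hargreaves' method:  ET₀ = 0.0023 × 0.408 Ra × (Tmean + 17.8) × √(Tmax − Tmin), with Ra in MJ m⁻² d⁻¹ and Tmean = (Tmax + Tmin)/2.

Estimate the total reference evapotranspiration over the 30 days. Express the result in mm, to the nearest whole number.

Tmean = (36.6 + 23.7)/2 = 30.15 °C
0.408 Ra = 0.408 × 37.8 = 15.4224 mm/d equivalent
ET₀ = 0.0023 × 15.4224 × (30.15 + 17.8) × √12.9 = 0.0023 × 15.4224 × 47.95 × 3.5917 = 6.1090 mm/d
Over 30 days: 6.1090 × 30 = 183.270 mm

183 mm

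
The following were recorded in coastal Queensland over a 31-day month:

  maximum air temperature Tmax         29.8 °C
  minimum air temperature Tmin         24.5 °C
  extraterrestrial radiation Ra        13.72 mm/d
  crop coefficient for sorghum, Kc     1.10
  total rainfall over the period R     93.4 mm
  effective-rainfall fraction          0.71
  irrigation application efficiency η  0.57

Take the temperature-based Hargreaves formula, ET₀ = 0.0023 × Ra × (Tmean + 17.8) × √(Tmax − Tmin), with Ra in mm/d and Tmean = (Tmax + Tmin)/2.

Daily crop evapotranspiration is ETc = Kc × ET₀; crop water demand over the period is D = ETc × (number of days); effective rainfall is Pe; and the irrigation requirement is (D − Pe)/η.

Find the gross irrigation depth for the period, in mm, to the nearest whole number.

Tmean = (29.8 + 24.5)/2 = 27.15 °C
ET₀ = 0.0023 × 13.72 × (27.15 + 17.8) × √5.3 = 0.0023 × 13.72 × 44.95 × 2.3022 = 3.2655 mm/d
ETc = Kc × ET₀ = 1.10 × 3.2655 = 3.5921 mm/d
Crop demand D = ETc × 31 d = 3.5921 × 31 = 111.355 mm
Pe = 0.71 × 93.4 = 66.314 mm
D − Pe = 111.355 − 66.314 = 45.041 mm
Gross irrigation = 45.041 / 0.57 = 79.019 mm

79 mm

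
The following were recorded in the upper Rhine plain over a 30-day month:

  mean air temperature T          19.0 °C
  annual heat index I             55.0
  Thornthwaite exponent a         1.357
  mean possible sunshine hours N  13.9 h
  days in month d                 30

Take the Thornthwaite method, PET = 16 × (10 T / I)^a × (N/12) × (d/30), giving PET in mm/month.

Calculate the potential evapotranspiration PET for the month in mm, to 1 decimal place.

10T/I = 10 × 19.0 / 55.0 = 3.4545
(10T/I)^a = 3.4545^1.357 = 5.3776
Uncorrected PET = 16 × 5.3776 = 86.042 mm
Correction = (N/12)(d/30) = (13.9/12)(30/30) = 1.1583
PET = 86.042 × 1.1583 = 99.662 mm/month

99.7 mm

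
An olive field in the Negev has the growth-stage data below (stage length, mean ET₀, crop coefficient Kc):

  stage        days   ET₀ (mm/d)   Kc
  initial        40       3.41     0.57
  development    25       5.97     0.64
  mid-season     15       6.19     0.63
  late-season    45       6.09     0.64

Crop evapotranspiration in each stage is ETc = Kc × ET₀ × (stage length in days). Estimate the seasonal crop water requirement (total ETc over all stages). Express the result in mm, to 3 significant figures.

407 mm

initial: 0.57 × 3.41 × 40 = 77.75 mm
development: 0.64 × 5.97 × 25 = 95.52 mm
mid-season: 0.63 × 6.19 × 15 = 58.50 mm
late-season: 0.64 × 6.09 × 45 = 175.39 mm
Seasonal total = 407.16 mm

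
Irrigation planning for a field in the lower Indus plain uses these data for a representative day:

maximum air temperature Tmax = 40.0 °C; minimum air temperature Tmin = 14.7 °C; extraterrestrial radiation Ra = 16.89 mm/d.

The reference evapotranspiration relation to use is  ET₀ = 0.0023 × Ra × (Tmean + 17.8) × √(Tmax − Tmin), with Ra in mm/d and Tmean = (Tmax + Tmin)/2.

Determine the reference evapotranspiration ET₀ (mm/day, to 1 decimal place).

Tmean = (40.0 + 14.7)/2 = 27.35 °C
ET₀ = 0.0023 × 16.89 × (27.35 + 17.8) × √25.3 = 0.0023 × 16.89 × 45.15 × 5.0299 = 8.8222 mm/d

8.8 mm/day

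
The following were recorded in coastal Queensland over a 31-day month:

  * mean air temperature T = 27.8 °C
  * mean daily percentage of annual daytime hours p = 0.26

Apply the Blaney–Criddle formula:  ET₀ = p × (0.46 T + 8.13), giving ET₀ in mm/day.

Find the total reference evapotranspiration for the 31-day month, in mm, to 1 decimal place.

168.6 mm

ET₀ = 0.26 × (0.46 × 27.8 + 8.13) = 0.26 × 20.918 = 5.4387 mm/d
Monthly total = 5.4387 × 31 = 168.600 mm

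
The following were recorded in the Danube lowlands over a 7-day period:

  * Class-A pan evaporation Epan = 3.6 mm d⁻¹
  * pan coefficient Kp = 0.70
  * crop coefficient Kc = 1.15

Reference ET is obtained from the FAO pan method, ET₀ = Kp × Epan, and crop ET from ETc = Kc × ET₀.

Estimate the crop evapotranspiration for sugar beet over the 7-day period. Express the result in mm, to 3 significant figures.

ET₀ = 0.70 × 3.6 = 2.5200 mm/d
ETc = Kc × ET₀ = 1.15 × 2.5200 = 2.8980 mm/d
Over 7 days: 2.8980 × 7 = 20.286 mm

20.3 mm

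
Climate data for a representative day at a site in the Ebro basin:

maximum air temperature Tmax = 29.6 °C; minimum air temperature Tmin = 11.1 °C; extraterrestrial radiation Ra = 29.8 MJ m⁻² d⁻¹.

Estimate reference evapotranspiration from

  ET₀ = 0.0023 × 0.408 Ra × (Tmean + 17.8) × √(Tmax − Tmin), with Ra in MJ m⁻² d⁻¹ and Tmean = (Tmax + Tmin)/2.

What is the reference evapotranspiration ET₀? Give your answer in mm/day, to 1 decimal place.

Tmean = (29.6 + 11.1)/2 = 20.35 °C
0.408 Ra = 0.408 × 29.8 = 12.1584 mm/d equivalent
ET₀ = 0.0023 × 12.1584 × (20.35 + 17.8) × √18.5 = 0.0023 × 12.1584 × 38.15 × 4.3012 = 4.5887 mm/d

4.6 mm/day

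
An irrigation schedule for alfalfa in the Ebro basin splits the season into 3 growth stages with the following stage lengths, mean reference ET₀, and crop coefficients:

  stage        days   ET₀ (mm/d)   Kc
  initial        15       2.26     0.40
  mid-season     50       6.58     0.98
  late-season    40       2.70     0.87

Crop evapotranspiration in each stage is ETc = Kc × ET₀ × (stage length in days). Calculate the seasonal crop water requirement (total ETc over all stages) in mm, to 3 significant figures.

430 mm

initial: 0.40 × 2.26 × 15 = 13.56 mm
mid-season: 0.98 × 6.58 × 50 = 322.42 mm
late-season: 0.87 × 2.70 × 40 = 93.96 mm
Seasonal total = 429.94 mm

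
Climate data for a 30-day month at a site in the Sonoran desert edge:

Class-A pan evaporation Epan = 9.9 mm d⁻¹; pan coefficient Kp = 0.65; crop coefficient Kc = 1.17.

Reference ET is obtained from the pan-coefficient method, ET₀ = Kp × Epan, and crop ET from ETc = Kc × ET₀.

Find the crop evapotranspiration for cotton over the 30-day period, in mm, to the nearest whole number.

226 mm

ET₀ = 0.65 × 9.9 = 6.4350 mm/d
ETc = Kc × ET₀ = 1.17 × 6.4350 = 7.5290 mm/d
Over 30 days: 7.5290 × 30 = 225.870 mm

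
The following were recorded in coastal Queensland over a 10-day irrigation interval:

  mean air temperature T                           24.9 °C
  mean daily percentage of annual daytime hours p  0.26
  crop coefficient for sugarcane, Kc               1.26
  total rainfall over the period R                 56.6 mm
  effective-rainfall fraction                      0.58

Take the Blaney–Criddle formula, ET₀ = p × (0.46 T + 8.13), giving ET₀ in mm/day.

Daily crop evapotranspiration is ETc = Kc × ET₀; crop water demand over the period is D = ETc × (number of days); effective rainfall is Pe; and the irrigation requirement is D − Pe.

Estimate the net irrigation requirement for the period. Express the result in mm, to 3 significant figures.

31.3 mm

ET₀ = 0.26 × (0.46 × 24.9 + 8.13) = 0.26 × 19.584 = 5.0918 mm/d
ETc = Kc × ET₀ = 1.26 × 5.0918 = 6.4157 mm/d
Crop demand D = ETc × 10 d = 6.4157 × 10 = 64.157 mm
Pe = 0.58 × 56.6 = 32.828 mm
D − Pe = 64.157 − 32.828 = 31.329 mm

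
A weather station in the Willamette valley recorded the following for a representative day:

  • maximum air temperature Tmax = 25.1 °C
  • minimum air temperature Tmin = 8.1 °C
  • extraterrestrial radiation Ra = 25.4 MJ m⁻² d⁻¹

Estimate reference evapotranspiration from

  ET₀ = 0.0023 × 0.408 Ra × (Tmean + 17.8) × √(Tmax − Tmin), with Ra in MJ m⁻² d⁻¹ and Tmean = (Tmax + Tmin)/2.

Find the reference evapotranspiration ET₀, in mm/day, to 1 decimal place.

Tmean = (25.1 + 8.1)/2 = 16.60 °C
0.408 Ra = 0.408 × 25.4 = 10.3632 mm/d equivalent
ET₀ = 0.0023 × 10.3632 × (16.60 + 17.8) × √17.0 = 0.0023 × 10.3632 × 34.40 × 4.1231 = 3.3807 mm/d

3.4 mm/day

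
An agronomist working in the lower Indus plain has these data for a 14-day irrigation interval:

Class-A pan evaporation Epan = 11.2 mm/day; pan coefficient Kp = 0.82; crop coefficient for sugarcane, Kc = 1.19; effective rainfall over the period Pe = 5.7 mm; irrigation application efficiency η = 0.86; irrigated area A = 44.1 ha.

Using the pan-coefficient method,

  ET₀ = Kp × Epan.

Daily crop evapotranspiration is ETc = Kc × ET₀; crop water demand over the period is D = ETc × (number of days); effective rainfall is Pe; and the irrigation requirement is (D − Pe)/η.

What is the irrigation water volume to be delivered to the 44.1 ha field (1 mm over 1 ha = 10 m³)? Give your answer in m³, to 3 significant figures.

ET₀ = 0.82 × 11.2 = 9.1840 mm/d
ETc = Kc × ET₀ = 1.19 × 9.1840 = 10.9290 mm/d
Crop demand D = ETc × 14 d = 10.9290 × 14 = 153.006 mm
D − Pe = 153.006 − 5.7 = 147.306 mm
Gross irrigation = 147.306 / 0.86 = 171.286 mm
Volume = 171.286 mm × 44.1 ha × 10 = 75537.1 m³

75500 m³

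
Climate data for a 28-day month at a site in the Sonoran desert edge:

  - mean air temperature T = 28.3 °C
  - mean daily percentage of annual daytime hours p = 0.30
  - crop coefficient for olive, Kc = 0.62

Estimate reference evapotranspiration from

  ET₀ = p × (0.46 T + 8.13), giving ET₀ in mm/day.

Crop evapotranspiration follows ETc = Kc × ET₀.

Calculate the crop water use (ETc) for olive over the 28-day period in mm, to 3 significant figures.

ET₀ = 0.30 × (0.46 × 28.3 + 8.13) = 0.30 × 21.148 = 6.3444 mm/d
ETc = Kc × ET₀ = 0.62 × 6.3444 = 3.9335 mm/d
Over 28 days: 3.9335 × 28 = 110.138 mm

110 mm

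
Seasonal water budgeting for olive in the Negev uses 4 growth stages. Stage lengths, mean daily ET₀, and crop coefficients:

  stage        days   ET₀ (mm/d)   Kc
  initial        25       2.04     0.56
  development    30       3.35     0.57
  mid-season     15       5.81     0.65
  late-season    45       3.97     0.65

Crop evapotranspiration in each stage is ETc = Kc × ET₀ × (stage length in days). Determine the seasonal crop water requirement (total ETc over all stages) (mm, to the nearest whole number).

initial: 0.56 × 2.04 × 25 = 28.56 mm
development: 0.57 × 3.35 × 30 = 57.29 mm
mid-season: 0.65 × 5.81 × 15 = 56.65 mm
late-season: 0.65 × 3.97 × 45 = 116.12 mm
Seasonal total = 258.62 mm

259 mm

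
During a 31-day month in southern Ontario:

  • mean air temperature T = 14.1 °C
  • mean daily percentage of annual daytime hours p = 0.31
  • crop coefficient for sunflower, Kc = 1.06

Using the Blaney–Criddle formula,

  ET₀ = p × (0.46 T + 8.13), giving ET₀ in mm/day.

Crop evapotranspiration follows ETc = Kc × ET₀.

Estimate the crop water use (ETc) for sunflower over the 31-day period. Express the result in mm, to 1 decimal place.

148.9 mm

ET₀ = 0.31 × (0.46 × 14.1 + 8.13) = 0.31 × 14.616 = 4.5310 mm/d
ETc = Kc × ET₀ = 1.06 × 4.5310 = 4.8029 mm/d
Over 31 days: 4.8029 × 31 = 148.890 mm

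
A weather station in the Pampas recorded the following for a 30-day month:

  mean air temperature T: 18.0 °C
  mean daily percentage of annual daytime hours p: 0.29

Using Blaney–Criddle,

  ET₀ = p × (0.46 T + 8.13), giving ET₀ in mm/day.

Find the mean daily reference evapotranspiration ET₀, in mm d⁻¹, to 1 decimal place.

4.8 mm d⁻¹

ET₀ = 0.29 × (0.46 × 18.0 + 8.13) = 0.29 × 16.410 = 4.7589 mm/d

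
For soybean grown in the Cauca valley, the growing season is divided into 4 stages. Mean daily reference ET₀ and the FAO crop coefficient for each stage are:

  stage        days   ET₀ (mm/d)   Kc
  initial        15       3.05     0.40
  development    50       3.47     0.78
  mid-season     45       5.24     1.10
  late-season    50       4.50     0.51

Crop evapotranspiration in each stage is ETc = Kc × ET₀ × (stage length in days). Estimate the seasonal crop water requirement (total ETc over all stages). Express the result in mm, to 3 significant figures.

initial: 0.40 × 3.05 × 15 = 18.30 mm
development: 0.78 × 3.47 × 50 = 135.33 mm
mid-season: 1.10 × 5.24 × 45 = 259.38 mm
late-season: 0.51 × 4.50 × 50 = 114.75 mm
Seasonal total = 527.76 mm

528 mm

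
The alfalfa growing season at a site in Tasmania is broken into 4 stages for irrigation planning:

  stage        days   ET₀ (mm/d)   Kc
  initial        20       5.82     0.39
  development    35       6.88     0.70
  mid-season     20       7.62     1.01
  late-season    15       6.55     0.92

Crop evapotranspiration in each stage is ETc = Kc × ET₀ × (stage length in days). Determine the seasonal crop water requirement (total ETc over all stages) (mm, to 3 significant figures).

initial: 0.39 × 5.82 × 20 = 45.40 mm
development: 0.70 × 6.88 × 35 = 168.56 mm
mid-season: 1.01 × 7.62 × 20 = 153.92 mm
late-season: 0.92 × 6.55 × 15 = 90.39 mm
Seasonal total = 458.27 mm

458 mm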